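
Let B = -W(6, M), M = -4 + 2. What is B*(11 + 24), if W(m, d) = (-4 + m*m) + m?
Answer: -1330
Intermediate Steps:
M = -2
W(m, d) = -4 + m + m**2 (W(m, d) = (-4 + m**2) + m = -4 + m + m**2)
B = -38 (B = -(-4 + 6 + 6**2) = -(-4 + 6 + 36) = -1*38 = -38)
B*(11 + 24) = -38*(11 + 24) = -38*35 = -1330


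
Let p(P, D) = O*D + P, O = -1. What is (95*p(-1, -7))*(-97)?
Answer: -55290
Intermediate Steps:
p(P, D) = P - D (p(P, D) = -D + P = P - D)
(95*p(-1, -7))*(-97) = (95*(-1 - 1*(-7)))*(-97) = (95*(-1 + 7))*(-97) = (95*6)*(-97) = 570*(-97) = -55290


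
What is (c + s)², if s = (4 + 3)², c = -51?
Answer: 4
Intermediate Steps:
s = 49 (s = 7² = 49)
(c + s)² = (-51 + 49)² = (-2)² = 4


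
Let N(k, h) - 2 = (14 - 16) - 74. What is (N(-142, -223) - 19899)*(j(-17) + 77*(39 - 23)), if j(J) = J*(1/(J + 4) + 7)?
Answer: -289328878/13 ≈ -2.2256e+7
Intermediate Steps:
N(k, h) = -74 (N(k, h) = 2 + ((14 - 16) - 74) = 2 + (-2 - 74) = 2 - 76 = -74)
j(J) = J*(7 + 1/(4 + J)) (j(J) = J*(1/(4 + J) + 7) = J*(7 + 1/(4 + J)))
(N(-142, -223) - 19899)*(j(-17) + 77*(39 - 23)) = (-74 - 19899)*(-17*(29 + 7*(-17))/(4 - 17) + 77*(39 - 23)) = -19973*(-17*(29 - 119)/(-13) + 77*16) = -19973*(-17*(-1/13)*(-90) + 1232) = -19973*(-1530/13 + 1232) = -19973*14486/13 = -289328878/13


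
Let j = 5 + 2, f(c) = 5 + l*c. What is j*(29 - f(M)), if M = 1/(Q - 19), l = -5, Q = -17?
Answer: 6013/36 ≈ 167.03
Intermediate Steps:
M = -1/36 (M = 1/(-17 - 19) = 1/(-36) = -1/36 ≈ -0.027778)
f(c) = 5 - 5*c
j = 7
j*(29 - f(M)) = 7*(29 - (5 - 5*(-1/36))) = 7*(29 - (5 + 5/36)) = 7*(29 - 1*185/36) = 7*(29 - 185/36) = 7*(859/36) = 6013/36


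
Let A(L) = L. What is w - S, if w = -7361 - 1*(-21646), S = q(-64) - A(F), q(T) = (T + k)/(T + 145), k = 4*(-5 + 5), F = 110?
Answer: 1166059/81 ≈ 14396.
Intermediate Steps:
k = 0 (k = 4*0 = 0)
q(T) = T/(145 + T) (q(T) = (T + 0)/(T + 145) = T/(145 + T))
S = -8974/81 (S = -64/(145 - 64) - 1*110 = -64/81 - 110 = -8974/81 ≈ -110.79)
w = 14285 (w = -7361 + 21646 = 14285)
w - S = 14285 - 1*(-8974/81) = 14285 + 8974/81 = 1166059/81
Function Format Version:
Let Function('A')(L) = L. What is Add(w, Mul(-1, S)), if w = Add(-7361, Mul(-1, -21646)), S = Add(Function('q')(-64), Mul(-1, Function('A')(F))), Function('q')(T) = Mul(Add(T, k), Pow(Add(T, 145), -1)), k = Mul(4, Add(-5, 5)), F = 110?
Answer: Rational(1166059, 81) ≈ 14396.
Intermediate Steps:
k = 0 (k = Mul(4, 0) = 0)
Function('q')(T) = Mul(T, Pow(Add(145, T), -1)) (Function('q')(T) = Mul(Add(T, 0), Pow(Add(T, 145), -1)) = Mul(T, Pow(Add(145, T), -1)))
S = Rational(-8974, 81) (S = Add(Mul(-64, Pow(Add(145, -64), -1)), Mul(-1, 110)) = Add(Mul(-64, Pow(81, -1)), -110) = Add(Mul(-64, Rational(1, 81)), -110) = Add(Rational(-64, 81), -110) = Rational(-8974, 81) ≈ -110.79)
w = 14285 (w = Add(-7361, 21646) = 14285)
Add(w, Mul(-1, S)) = Add(14285, Mul(-1, Rational(-8974, 81))) = Add(14285, Rational(8974, 81)) = Rational(1166059, 81)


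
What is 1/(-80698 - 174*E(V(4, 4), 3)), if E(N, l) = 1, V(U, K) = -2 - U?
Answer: -1/80872 ≈ -1.2365e-5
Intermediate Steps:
1/(-80698 - 174*E(V(4, 4), 3)) = 1/(-80698 - 174*1) = 1/(-80698 - 174) = 1/(-80872) = -1/80872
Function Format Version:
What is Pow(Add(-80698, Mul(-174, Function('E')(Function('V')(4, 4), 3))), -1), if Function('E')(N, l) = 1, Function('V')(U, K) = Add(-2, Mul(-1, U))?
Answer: Rational(-1, 80872) ≈ -1.2365e-5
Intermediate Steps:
Pow(Add(-80698, Mul(-174, Function('E')(Function('V')(4, 4), 3))), -1) = Pow(Add(-80698, Mul(-174, 1)), -1) = Pow(Add(-80698, -174), -1) = Pow(-80872, -1) = Rational(-1, 80872)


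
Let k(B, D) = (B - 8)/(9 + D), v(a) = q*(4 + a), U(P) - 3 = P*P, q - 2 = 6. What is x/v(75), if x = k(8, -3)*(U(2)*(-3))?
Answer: 0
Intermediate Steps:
q = 8 (q = 2 + 6 = 8)
U(P) = 3 + P² (U(P) = 3 + P*P = 3 + P²)
v(a) = 32 + 8*a (v(a) = 8*(4 + a) = 32 + 8*a)
k(B, D) = (-8 + B)/(9 + D)
x = 0 (x = ((-8 + 8)/(9 - 3))*((3 + 2²)*(-3)) = (0/6)*((3 + 4)*(-3)) = ((⅙)*0)*(7*(-3)) = 0*(-21) = 0)
x/v(75) = 0/(32 + 8*75) = 0/(32 + 600) = 0/632 = 0*(1/632) = 0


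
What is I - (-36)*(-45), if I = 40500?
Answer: 38880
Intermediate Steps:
I - (-36)*(-45) = 40500 - (-36)*(-45) = 40500 - 1*1620 = 40500 - 1620 = 38880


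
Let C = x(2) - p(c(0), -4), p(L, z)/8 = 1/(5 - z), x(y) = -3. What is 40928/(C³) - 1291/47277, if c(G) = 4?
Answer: -1410636129449/2027001375 ≈ -695.92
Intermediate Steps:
p(L, z) = 8/(5 - z)
C = -35/9 (C = -3 - (-8)/(-5 - 4) = -3 - (-8)/(-9) = -3 - (-8)*(-1)/9 = -3 - 1*8/9 = -3 - 8/9 = -35/9 ≈ -3.8889)
40928/(C³) - 1291/47277 = 40928/((-35/9)³) - 1291/47277 = 40928/(-42875/729) - 1291*1/47277 = 40928*(-729/42875) - 1291/47277 = -29836512/42875 - 1291/47277 = -1410636129449/2027001375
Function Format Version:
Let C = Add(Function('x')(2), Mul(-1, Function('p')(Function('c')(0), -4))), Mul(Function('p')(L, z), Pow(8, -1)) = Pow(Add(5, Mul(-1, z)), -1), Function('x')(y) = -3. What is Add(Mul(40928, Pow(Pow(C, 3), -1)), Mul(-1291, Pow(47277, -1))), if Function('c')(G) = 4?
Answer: Rational(-1410636129449, 2027001375) ≈ -695.92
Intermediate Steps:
Function('p')(L, z) = Mul(8, Pow(Add(5, Mul(-1, z)), -1))
C = Rational(-35, 9) (C = Add(-3, Mul(-1, Mul(-8, Pow(Add(-5, -4), -1)))) = Add(-3, Mul(-1, Mul(-8, Pow(-9, -1)))) = Add(-3, Mul(-1, Mul(-8, Rational(-1, 9)))) = Add(-3, Mul(-1, Rational(8, 9))) = Add(-3, Rational(-8, 9)) = Rational(-35, 9) ≈ -3.8889)
Add(Mul(40928, Pow(Pow(C, 3), -1)), Mul(-1291, Pow(47277, -1))) = Add(Mul(40928, Pow(Pow(Rational(-35, 9), 3), -1)), Mul(-1291, Pow(47277, -1))) = Add(Mul(40928, Pow(Rational(-42875, 729), -1)), Mul(-1291, Rational(1, 47277))) = Add(Mul(40928, Rational(-729, 42875)), Rational(-1291, 47277)) = Add(Rational(-29836512, 42875), Rational(-1291, 47277)) = Rational(-1410636129449, 2027001375)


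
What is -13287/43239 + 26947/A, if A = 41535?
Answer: 2879276/8431605 ≈ 0.34149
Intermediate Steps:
-13287/43239 + 26947/A = -13287/43239 + 26947/41535 = -13287*1/43239 + 26947*(1/41535) = -4429/14413 + 26947/41535 = 2879276/8431605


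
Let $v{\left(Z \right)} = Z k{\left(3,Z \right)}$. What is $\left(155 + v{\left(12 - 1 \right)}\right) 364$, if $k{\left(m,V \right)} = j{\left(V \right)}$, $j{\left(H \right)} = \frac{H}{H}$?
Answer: $60424$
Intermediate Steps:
$j{\left(H \right)} = 1$
$k{\left(m,V \right)} = 1$
$v{\left(Z \right)} = Z$ ($v{\left(Z \right)} = Z 1 = Z$)
$\left(155 + v{\left(12 - 1 \right)}\right) 364 = \left(155 + \left(12 - 1\right)\right) 364 = \left(155 + 11\right) 364 = 166 \cdot 364 = 60424$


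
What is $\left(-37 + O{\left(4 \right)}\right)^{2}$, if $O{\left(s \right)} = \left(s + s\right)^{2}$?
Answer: $729$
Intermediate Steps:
$O{\left(s \right)} = 4 s^{2}$ ($O{\left(s \right)} = \left(2 s\right)^{2} = 4 s^{2}$)
$\left(-37 + O{\left(4 \right)}\right)^{2} = \left(-37 + 4 \cdot 4^{2}\right)^{2} = \left(-37 + 4 \cdot 16\right)^{2} = \left(-37 + 64\right)^{2} = 27^{2} = 729$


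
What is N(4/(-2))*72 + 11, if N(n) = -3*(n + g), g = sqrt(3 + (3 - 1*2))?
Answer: 11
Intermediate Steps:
g = 2 (g = sqrt(3 + (3 - 2)) = sqrt(3 + 1) = sqrt(4) = 2)
N(n) = -6 - 3*n (N(n) = -3*(n + 2) = -3*(2 + n) = -6 - 3*n)
N(4/(-2))*72 + 11 = (-6 - 12/(-2))*72 + 11 = (-6 - 12*(-1)/2)*72 + 11 = (-6 - 3*(-2))*72 + 11 = (-6 + 6)*72 + 11 = 0*72 + 11 = 0 + 11 = 11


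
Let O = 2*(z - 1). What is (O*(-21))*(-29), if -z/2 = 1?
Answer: -3654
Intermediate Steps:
z = -2 (z = -2*1 = -2)
O = -6 (O = 2*(-2 - 1) = 2*(-3) = -6)
(O*(-21))*(-29) = -6*(-21)*(-29) = 126*(-29) = -3654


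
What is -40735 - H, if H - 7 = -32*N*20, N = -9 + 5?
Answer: -43302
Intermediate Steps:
N = -4
H = 2567 (H = 7 - 32*(-4)*20 = 7 + 128*20 = 7 + 2560 = 2567)
-40735 - H = -40735 - 1*2567 = -40735 - 2567 = -43302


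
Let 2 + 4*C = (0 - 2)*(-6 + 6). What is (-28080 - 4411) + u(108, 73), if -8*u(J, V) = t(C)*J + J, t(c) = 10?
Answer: -65279/2 ≈ -32640.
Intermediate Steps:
C = -½ (C = -½ + ((0 - 2)*(-6 + 6))/4 = -½ + (-2*0)/4 = -½ + (¼)*0 = -½ + 0 = -½ ≈ -0.50000)
u(J, V) = -11*J/8 (u(J, V) = -(10*J + J)/8 = -11*J/8)
(-28080 - 4411) + u(108, 73) = (-28080 - 4411) - 11/8*108 = -32491 - 297/2 = -65279/2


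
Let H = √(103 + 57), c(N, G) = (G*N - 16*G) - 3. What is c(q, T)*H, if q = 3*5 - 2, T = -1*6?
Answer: 60*√10 ≈ 189.74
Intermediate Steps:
T = -6
q = 13 (q = 15 - 2 = 13)
c(N, G) = -3 - 16*G + G*N (c(N, G) = (-16*G + G*N) - 3 = -3 - 16*G + G*N)
H = 4*√10 (H = √160 = 4*√10 ≈ 12.649)
c(q, T)*H = (-3 - 16*(-6) - 6*13)*(4*√10) = (-3 + 96 - 78)*(4*√10) = 15*(4*√10) = 60*√10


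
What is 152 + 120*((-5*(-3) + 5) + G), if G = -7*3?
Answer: 32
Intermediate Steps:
G = -21
152 + 120*((-5*(-3) + 5) + G) = 152 + 120*((-5*(-3) + 5) - 21) = 152 + 120*((15 + 5) - 21) = 152 + 120*(20 - 21) = 152 + 120*(-1) = 152 - 120 = 32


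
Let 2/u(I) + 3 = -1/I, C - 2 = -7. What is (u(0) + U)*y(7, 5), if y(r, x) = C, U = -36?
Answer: 180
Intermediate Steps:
C = -5 (C = 2 - 7 = -5)
u(I) = 2/(-3 - 1/I)
y(r, x) = -5
(u(0) + U)*y(7, 5) = (-2*0/(1 + 3*0) - 36)*(-5) = (-2*0/(1 + 0) - 36)*(-5) = (-2*0/1 - 36)*(-5) = (-2*0*1 - 36)*(-5) = (0 - 36)*(-5) = -36*(-5) = 180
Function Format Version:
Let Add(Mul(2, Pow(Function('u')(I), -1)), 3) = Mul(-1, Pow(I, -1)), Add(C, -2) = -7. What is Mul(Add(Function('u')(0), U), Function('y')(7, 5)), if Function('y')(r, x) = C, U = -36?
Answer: 180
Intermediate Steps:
C = -5 (C = Add(2, -7) = -5)
Function('u')(I) = Mul(2, Pow(Add(-3, Mul(-1, Pow(I, -1))), -1))
Function('y')(r, x) = -5
Mul(Add(Function('u')(0), U), Function('y')(7, 5)) = Mul(Add(Mul(-2, 0, Pow(Add(1, Mul(3, 0)), -1)), -36), -5) = Mul(Add(Mul(-2, 0, Pow(Add(1, 0), -1)), -36), -5) = Mul(Add(Mul(-2, 0, Pow(1, -1)), -36), -5) = Mul(Add(Mul(-2, 0, 1), -36), -5) = Mul(Add(0, -36), -5) = Mul(-36, -5) = 180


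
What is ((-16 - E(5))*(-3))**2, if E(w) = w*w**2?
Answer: 178929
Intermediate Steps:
E(w) = w**3
((-16 - E(5))*(-3))**2 = ((-16 - 1*5**3)*(-3))**2 = ((-16 - 1*125)*(-3))**2 = ((-16 - 125)*(-3))**2 = (-141*(-3))**2 = 423**2 = 178929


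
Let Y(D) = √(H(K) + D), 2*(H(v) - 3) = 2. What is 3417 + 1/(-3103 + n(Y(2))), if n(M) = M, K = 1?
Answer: 32900933348/9628603 - √6/9628603 ≈ 3417.0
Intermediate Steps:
H(v) = 4 (H(v) = 3 + (½)*2 = 3 + 1 = 4)
Y(D) = √(4 + D)
3417 + 1/(-3103 + n(Y(2))) = 3417 + 1/(-3103 + √(4 + 2)) = 3417 + 1/(-3103 + √6)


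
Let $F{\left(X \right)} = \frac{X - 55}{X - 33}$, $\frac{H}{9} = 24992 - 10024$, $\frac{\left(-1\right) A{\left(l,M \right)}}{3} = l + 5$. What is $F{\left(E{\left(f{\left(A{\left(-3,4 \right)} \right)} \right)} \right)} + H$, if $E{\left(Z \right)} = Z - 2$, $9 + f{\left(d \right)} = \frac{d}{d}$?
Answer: $\frac{5792681}{43} \approx 1.3471 \cdot 10^{5}$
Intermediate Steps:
$A{\left(l,M \right)} = -15 - 3 l$ ($A{\left(l,M \right)} = - 3 \left(l + 5\right) = - 3 \left(5 + l\right) = -15 - 3 l$)
$H = 134712$ ($H = 9 \left(24992 - 10024\right) = 9 \cdot 14968 = 134712$)
$f{\left(d \right)} = -8$ ($f{\left(d \right)} = -9 + \frac{d}{d} = -9 + 1 = -8$)
$E{\left(Z \right)} = -2 + Z$ ($E{\left(Z \right)} = Z - 2 = -2 + Z$)
$F{\left(X \right)} = \frac{-55 + X}{-33 + X}$
$F{\left(E{\left(f{\left(A{\left(-3,4 \right)} \right)} \right)} \right)} + H = \frac{-55 - 10}{-33 - 10} + 134712 = \frac{1}{-43} \left(-65\right) + 134712 = \left(- \frac{1}{43}\right) \left(-65\right) + 134712 = \frac{65}{43} + 134712 = \frac{5792681}{43}$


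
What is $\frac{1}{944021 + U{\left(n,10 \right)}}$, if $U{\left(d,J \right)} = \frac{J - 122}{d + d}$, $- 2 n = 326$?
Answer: $\frac{163}{153875479} \approx 1.0593 \cdot 10^{-6}$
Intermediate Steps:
$n = -163$ ($n = \left(- \frac{1}{2}\right) 326 = -163$)
$U{\left(d,J \right)} = \frac{-122 + J}{2 d}$
$\frac{1}{944021 + U{\left(n,10 \right)}} = \frac{1}{944021 + \frac{-122 + 10}{2 \left(-163\right)}} = \frac{1}{944021 + \frac{1}{2} \left(- \frac{1}{163}\right) \left(-112\right)} = \frac{1}{944021 + \frac{56}{163}} = \frac{1}{\frac{153875479}{163}} = \frac{163}{153875479}$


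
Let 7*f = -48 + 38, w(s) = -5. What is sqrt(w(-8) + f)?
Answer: 3*I*sqrt(35)/7 ≈ 2.5355*I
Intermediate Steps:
f = -10/7 (f = (-48 + 38)/7 = (1/7)*(-10) = -10/7 ≈ -1.4286)
sqrt(w(-8) + f) = sqrt(-5 - 10/7) = sqrt(-45/7) = 3*I*sqrt(35)/7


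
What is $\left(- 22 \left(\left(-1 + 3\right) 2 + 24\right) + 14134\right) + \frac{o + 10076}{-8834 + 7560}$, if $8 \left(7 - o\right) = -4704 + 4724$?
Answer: $\frac{34423703}{2548} \approx 13510.0$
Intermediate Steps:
$o = \frac{9}{2}$ ($o = 7 - \frac{-4704 + 4724}{8} = 7 - \frac{5}{2} = \frac{9}{2} \approx 4.5$)
$\left(- 22 \left(\left(-1 + 3\right) 2 + 24\right) + 14134\right) + \frac{o + 10076}{-8834 + 7560} = \left(- 22 \left(\left(-1 + 3\right) 2 + 24\right) + 14134\right) + \frac{\frac{9}{2} + 10076}{-8834 + 7560} = \left(- 22 \left(2 \cdot 2 + 24\right) + 14134\right) + \frac{20161}{2 \left(-1274\right)} = \left(- 22 \left(4 + 24\right) + 14134\right) + \frac{20161}{2} \left(- \frac{1}{1274}\right) = \left(\left(-22\right) 28 + 14134\right) - \frac{20161}{2548} = \left(-616 + 14134\right) - \frac{20161}{2548} = 13518 - \frac{20161}{2548} = \frac{34423703}{2548}$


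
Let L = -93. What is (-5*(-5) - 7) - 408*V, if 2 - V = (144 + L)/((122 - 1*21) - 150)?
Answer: -59910/49 ≈ -1222.7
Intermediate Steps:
V = 149/49 (V = 2 - (144 - 93)/((122 - 1*21) - 150) = 2 - 51/((122 - 21) - 150) = 2 - 51/(101 - 150) = 2 - 51/(-49) = 2 - 51*(-1)/49 = 2 - 1*(-51/49) = 2 + 51/49 = 149/49 ≈ 3.0408)
(-5*(-5) - 7) - 408*V = (-5*(-5) - 7) - 408*149/49 = (25 - 7) - 60792/49 = 18 - 60792/49 = -59910/49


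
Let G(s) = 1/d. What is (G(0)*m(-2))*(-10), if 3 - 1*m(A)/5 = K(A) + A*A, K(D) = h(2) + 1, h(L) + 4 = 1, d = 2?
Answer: -25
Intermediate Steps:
h(L) = -3 (h(L) = -4 + 1 = -3)
K(D) = -2 (K(D) = -3 + 1 = -2)
G(s) = ½ (G(s) = 1/2 = ½)
m(A) = 25 - 5*A² (m(A) = 15 - 5*(-2 + A*A) = 15 - 5*(-2 + A²) = 15 + (10 - 5*A²) = 25 - 5*A²)
(G(0)*m(-2))*(-10) = ((25 - 5*(-2)²)/2)*(-10) = ((25 - 5*4)/2)*(-10) = ((25 - 20)/2)*(-10) = ((½)*5)*(-10) = (5/2)*(-10) = -25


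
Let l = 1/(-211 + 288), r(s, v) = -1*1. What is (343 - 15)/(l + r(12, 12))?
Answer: -6314/19 ≈ -332.32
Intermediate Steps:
r(s, v) = -1
l = 1/77 ≈ 0.012987
(343 - 15)/(l + r(12, 12)) = (343 - 15)/(1/77 - 1) = 328/(-76/77) = 328*(-77/76) = -6314/19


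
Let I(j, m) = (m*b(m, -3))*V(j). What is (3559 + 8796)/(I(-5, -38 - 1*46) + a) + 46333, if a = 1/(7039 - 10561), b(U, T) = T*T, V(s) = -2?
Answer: 246778924889/5325263 ≈ 46341.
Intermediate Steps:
b(U, T) = T**2
I(j, m) = -18*m (I(j, m) = (m*(-3)**2)*(-2) = (m*9)*(-2) = (9*m)*(-2) = -18*m)
a = -1/3522 (a = 1/(-3522) = -1/3522 ≈ -0.00028393)
(3559 + 8796)/(I(-5, -38 - 1*46) + a) + 46333 = (3559 + 8796)/(-18*(-38 - 1*46) - 1/3522) + 46333 = 12355/(-18*(-38 - 46) - 1/3522) + 46333 = 12355/(-18*(-84) - 1/3522) + 46333 = 12355/(1512 - 1/3522) + 46333 = 12355/(5325263/3522) + 46333 = 12355*(3522/5325263) + 46333 = 43514310/5325263 + 46333 = 246778924889/5325263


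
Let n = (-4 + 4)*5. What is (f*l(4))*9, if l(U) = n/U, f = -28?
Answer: 0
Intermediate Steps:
n = 0 (n = 0*5 = 0)
l(U) = 0 (l(U) = 0/U = 0)
(f*l(4))*9 = -28*0*9 = 0*9 = 0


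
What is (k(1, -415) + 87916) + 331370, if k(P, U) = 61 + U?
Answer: 418932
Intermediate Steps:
(k(1, -415) + 87916) + 331370 = ((61 - 415) + 87916) + 331370 = (-354 + 87916) + 331370 = 87562 + 331370 = 418932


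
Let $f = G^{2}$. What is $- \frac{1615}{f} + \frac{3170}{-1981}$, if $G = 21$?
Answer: $- \frac{656755}{124803} \approx -5.2623$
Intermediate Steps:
$f = 441$ ($f = 21^{2} = 441$)
$- \frac{1615}{f} + \frac{3170}{-1981} = - \frac{1615}{441} + \frac{3170}{-1981} = \left(-1615\right) \frac{1}{441} + 3170 \left(- \frac{1}{1981}\right) = - \frac{1615}{441} - \frac{3170}{1981} = - \frac{656755}{124803}$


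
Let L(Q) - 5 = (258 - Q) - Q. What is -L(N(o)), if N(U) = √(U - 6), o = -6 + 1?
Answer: -263 + 2*I*√11 ≈ -263.0 + 6.6332*I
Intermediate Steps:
o = -5
N(U) = √(-6 + U)
L(Q) = 263 - 2*Q (L(Q) = 5 + ((258 - Q) - Q) = 5 + (258 - 2*Q) = 263 - 2*Q)
-L(N(o)) = -(263 - 2*√(-6 - 5)) = -(263 - 2*I*√11) = -263 + 2*I*√11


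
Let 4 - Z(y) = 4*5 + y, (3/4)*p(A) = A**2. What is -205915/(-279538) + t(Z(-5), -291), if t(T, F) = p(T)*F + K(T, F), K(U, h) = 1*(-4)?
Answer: -13124662261/279538 ≈ -46951.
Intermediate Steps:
K(U, h) = -4
p(A) = 4*A**2/3
Z(y) = -16 - y (Z(y) = 4 - (4*5 + y) = 4 - (20 + y) = 4 + (-20 - y) = -16 - y)
t(T, F) = -4 + 4*F*T**2/3 (t(T, F) = (4*T**2/3)*F - 4 = 4*F*T**2/3 - 4 = -4 + 4*F*T**2/3)
-205915/(-279538) + t(Z(-5), -291) = -205915/(-279538) + (-4 + (4/3)*(-291)*(-16 - 1*(-5))**2) = -205915*(-1/279538) + (-4 + (4/3)*(-291)*(-16 + 5)**2) = 205915/279538 + (-4 + (4/3)*(-291)*(-11)**2) = 205915/279538 + (-4 + (4/3)*(-291)*121) = 205915/279538 + (-4 - 46948) = 205915/279538 - 46952 = -13124662261/279538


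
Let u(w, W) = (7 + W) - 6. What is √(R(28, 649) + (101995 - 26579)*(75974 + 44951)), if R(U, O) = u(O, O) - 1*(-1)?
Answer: √9119680451 ≈ 95497.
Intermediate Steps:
u(w, W) = 1 + W
R(U, O) = 2 + O (R(U, O) = (1 + O) - 1*(-1) = (1 + O) + 1 = 2 + O)
√(R(28, 649) + (101995 - 26579)*(75974 + 44951)) = √((2 + 649) + (101995 - 26579)*(75974 + 44951)) = √(651 + 75416*120925) = √(651 + 9119679800) = √9119680451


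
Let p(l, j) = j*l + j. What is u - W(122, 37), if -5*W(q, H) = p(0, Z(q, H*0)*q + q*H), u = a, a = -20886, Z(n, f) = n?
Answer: -85032/5 ≈ -17006.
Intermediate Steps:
u = -20886
p(l, j) = j + j*l
W(q, H) = -q²/5 - H*q/5 (W(q, H) = -(q*q + q*H)*(1 + 0)/5 = -(q² + H*q)/5 = -q²/5 - H*q/5)
u - W(122, 37) = -20886 - (-1)*122*(37 + 122)/5 = -20886 - (-1)*122*159/5 = -20886 - 1*(-19398/5) = -20886 + 19398/5 = -85032/5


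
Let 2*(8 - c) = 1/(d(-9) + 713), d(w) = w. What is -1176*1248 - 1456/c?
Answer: -2361738496/1609 ≈ -1.4678e+6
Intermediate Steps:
c = 11263/1408 (c = 8 - 1/(2*(-9 + 713)) = 8 - 1/2/704 = 8 - 1/2*1/704 = 8 - 1/1408 = 11263/1408 ≈ 7.9993)
-1176*1248 - 1456/c = -1176*1248 - 1456/11263/1408 = -1467648 - 1456*1408/11263 = -1467648 - 292864/1609 = -2361738496/1609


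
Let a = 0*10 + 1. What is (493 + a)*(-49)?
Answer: -24206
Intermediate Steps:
a = 1 (a = 0 + 1 = 1)
(493 + a)*(-49) = (493 + 1)*(-49) = 494*(-49) = -24206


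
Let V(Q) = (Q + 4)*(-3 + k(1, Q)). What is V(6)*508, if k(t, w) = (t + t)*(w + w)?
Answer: 106680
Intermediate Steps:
k(t, w) = 4*t*w (k(t, w) = (2*t)*(2*w) = 4*t*w)
V(Q) = (-3 + 4*Q)*(4 + Q) (V(Q) = (Q + 4)*(-3 + 4*1*Q) = (4 + Q)*(-3 + 4*Q) = (-3 + 4*Q)*(4 + Q))
V(6)*508 = (-12 + 4*6² + 13*6)*508 = (-12 + 4*36 + 78)*508 = (-12 + 144 + 78)*508 = 210*508 = 106680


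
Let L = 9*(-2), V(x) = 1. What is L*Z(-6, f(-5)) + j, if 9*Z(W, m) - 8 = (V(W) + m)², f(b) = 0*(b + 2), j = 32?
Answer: 14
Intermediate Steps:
f(b) = 0 (f(b) = 0*(2 + b) = 0)
Z(W, m) = 8/9 + (1 + m)²/9
L = -18
L*Z(-6, f(-5)) + j = -18*(8/9 + (1 + 0)²/9) + 32 = -18*(8/9 + (⅑)*1²) + 32 = -18*(8/9 + (⅑)*1) + 32 = -18*(8/9 + ⅑) + 32 = -18*1 + 32 = -18 + 32 = 14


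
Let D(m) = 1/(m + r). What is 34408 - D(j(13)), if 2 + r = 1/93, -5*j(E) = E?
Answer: 73427137/2134 ≈ 34408.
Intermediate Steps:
j(E) = -E/5
r = -185/93 (r = -2 + 1/93 = -185/93 ≈ -1.9892)
D(m) = 1/(-185/93 + m) (D(m) = 1/(m - 185/93) = 1/(-185/93 + m))
34408 - D(j(13)) = 34408 - 93/(-185 + 93*(-1/5*13)) = 34408 - 93/(-185 + 93*(-13/5)) = 34408 - 93/(-185 - 1209/5) = 34408 - 93/(-2134/5) = 34408 - 93*(-5)/2134 = 34408 - 1*(-465/2134) = 34408 + 465/2134 = 73427137/2134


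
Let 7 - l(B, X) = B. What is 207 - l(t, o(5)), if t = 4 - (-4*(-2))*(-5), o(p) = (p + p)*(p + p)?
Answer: 244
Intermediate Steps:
o(p) = 4*p² (o(p) = (2*p)*(2*p) = 4*p²)
t = 44 (t = 4 - 8*(-5) = 4 - 1*(-40) = 4 + 40 = 44)
l(B, X) = 7 - B
207 - l(t, o(5)) = 207 - (7 - 1*44) = 207 - (7 - 44) = 207 - 1*(-37) = 207 + 37 = 244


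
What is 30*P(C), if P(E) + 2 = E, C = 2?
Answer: 0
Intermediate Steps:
P(E) = -2 + E
30*P(C) = 30*(-2 + 2) = 30*0 = 0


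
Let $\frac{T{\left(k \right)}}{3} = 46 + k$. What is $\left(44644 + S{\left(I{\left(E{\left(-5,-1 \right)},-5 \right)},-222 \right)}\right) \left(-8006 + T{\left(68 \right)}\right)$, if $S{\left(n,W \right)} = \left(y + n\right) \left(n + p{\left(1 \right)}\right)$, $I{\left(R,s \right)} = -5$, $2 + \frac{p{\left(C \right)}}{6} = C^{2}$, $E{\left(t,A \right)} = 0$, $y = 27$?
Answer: $-340296928$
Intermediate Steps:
$p{\left(C \right)} = -12 + 6 C^{2}$
$T{\left(k \right)} = 138 + 3 k$ ($T{\left(k \right)} = 3 \left(46 + k\right) = 138 + 3 k$)
$S{\left(n,W \right)} = \left(-6 + n\right) \left(27 + n\right)$ ($S{\left(n,W \right)} = \left(27 + n\right) \left(n - \left(12 - 6 \cdot 1^{2}\right)\right) = \left(27 + n\right) \left(n + \left(-12 + 6 \cdot 1\right)\right) = \left(27 + n\right) \left(n + \left(-12 + 6\right)\right) = \left(27 + n\right) \left(n - 6\right) = \left(27 + n\right) \left(-6 + n\right) = \left(-6 + n\right) \left(27 + n\right)$)
$\left(44644 + S{\left(I{\left(E{\left(-5,-1 \right)},-5 \right)},-222 \right)}\right) \left(-8006 + T{\left(68 \right)}\right) = \left(44644 + \left(-162 + \left(-5\right)^{2} + 21 \left(-5\right)\right)\right) \left(-8006 + \left(138 + 3 \cdot 68\right)\right) = \left(44644 - 242\right) \left(-8006 + \left(138 + 204\right)\right) = \left(44644 - 242\right) \left(-8006 + 342\right) = 44402 \left(-7664\right) = -340296928$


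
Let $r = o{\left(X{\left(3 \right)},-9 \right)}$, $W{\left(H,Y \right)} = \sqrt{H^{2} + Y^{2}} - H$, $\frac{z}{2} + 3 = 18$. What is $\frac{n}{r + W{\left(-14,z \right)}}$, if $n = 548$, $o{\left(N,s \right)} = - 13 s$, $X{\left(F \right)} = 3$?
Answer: $\frac{71788}{16065} - \frac{1096 \sqrt{274}}{16065} \approx 3.3393$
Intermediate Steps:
$z = 30$ ($z = -6 + 2 \cdot 18 = -6 + 36 = 30$)
$r = 117$ ($r = \left(-13\right) \left(-9\right) = 117$)
$\frac{n}{r + W{\left(-14,z \right)}} = \frac{548}{117 - \left(-14 - \sqrt{\left(-14\right)^{2} + 30^{2}}\right)} = \frac{548}{117 + \left(\sqrt{196 + 900} + 14\right)} = \frac{548}{117 + \left(\sqrt{1096} + 14\right)} = \frac{548}{117 + \left(2 \sqrt{274} + 14\right)} = \frac{548}{117 + \left(14 + 2 \sqrt{274}\right)} = \frac{548}{131 + 2 \sqrt{274}}$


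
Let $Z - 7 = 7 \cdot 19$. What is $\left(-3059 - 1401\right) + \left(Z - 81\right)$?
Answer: $-4401$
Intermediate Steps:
$Z = 140$ ($Z = 7 + 7 \cdot 19 = 7 + 133 = 140$)
$\left(-3059 - 1401\right) + \left(Z - 81\right) = \left(-3059 - 1401\right) + \left(140 - 81\right) = -4460 + 59 = -4401$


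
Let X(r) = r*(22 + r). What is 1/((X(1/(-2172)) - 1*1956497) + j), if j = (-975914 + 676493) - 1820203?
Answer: -4717584/19229443259447 ≈ -2.4533e-7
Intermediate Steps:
j = -2119624 (j = -299421 - 1820203 = -2119624)
1/((X(1/(-2172)) - 1*1956497) + j) = 1/(((22 + 1/(-2172))/(-2172) - 1*1956497) - 2119624) = 1/((-(22 - 1/2172)/2172 - 1956497) - 2119624) = 1/((-1/2172*47783/2172 - 1956497) - 2119624) = 1/((-47783/4717584 - 1956497) - 2119624) = 1/(-9229938991031/4717584 - 2119624) = 1/(-19229443259447/4717584) = -4717584/19229443259447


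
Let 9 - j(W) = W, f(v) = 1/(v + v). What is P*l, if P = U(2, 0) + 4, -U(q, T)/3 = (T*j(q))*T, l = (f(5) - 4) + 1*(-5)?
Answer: -178/5 ≈ -35.600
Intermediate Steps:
f(v) = 1/(2*v)
j(W) = 9 - W
l = -89/10 (l = ((½)/5 - 4) + 1*(-5) = ((½)*(⅕) - 4) - 5 = (⅒ - 4) - 5 = -39/10 - 5 = -89/10 ≈ -8.9000)
U(q, T) = -3*T²*(9 - q) (U(q, T) = -3*T*(9 - q)*T = -3*T²*(9 - q))
P = 4 (P = 3*0²*(-9 + 2) + 4 = 3*0*(-7) + 4 = 0 + 4 = 4)
P*l = 4*(-89/10) = -178/5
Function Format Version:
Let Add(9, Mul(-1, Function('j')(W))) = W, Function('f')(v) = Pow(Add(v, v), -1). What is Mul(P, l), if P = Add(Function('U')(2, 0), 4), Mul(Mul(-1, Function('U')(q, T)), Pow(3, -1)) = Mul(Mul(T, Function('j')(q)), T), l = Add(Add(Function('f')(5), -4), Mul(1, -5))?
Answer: Rational(-178, 5) ≈ -35.600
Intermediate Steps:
Function('f')(v) = Mul(Rational(1, 2), Pow(v, -1)) (Function('f')(v) = Pow(Mul(2, v), -1) = Mul(Rational(1, 2), Pow(v, -1)))
Function('j')(W) = Add(9, Mul(-1, W))
l = Rational(-89, 10) (l = Add(Add(Mul(Rational(1, 2), Pow(5, -1)), -4), Mul(1, -5)) = Add(Add(Mul(Rational(1, 2), Rational(1, 5)), -4), -5) = Add(Add(Rational(1, 10), -4), -5) = Add(Rational(-39, 10), -5) = Rational(-89, 10) ≈ -8.9000)
Function('U')(q, T) = Mul(-3, Pow(T, 2), Add(9, Mul(-1, q))) (Function('U')(q, T) = Mul(-3, Mul(Mul(T, Add(9, Mul(-1, q))), T)) = Mul(-3, Mul(Pow(T, 2), Add(9, Mul(-1, q)))) = Mul(-3, Pow(T, 2), Add(9, Mul(-1, q))))
P = 4 (P = Add(Mul(3, Pow(0, 2), Add(-9, 2)), 4) = Add(Mul(3, 0, -7), 4) = Add(0, 4) = 4)
Mul(P, l) = Mul(4, Rational(-89, 10)) = Rational(-178, 5)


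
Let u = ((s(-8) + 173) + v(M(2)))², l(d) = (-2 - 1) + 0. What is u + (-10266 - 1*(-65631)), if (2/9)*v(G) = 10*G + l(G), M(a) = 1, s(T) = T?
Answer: 375909/4 ≈ 93977.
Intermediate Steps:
l(d) = -3 (l(d) = -3 + 0 = -3)
v(G) = -27/2 + 45*G (v(G) = 9*(10*G - 3)/2 = 9*(-3 + 10*G)/2 = -27/2 + 45*G)
u = 154449/4 (u = ((-8 + 173) + (-27/2 + 45*1))² = (165 + (-27/2 + 45))² = (165 + 63/2)² = (393/2)² = 154449/4 ≈ 38612.)
u + (-10266 - 1*(-65631)) = 154449/4 + (-10266 - 1*(-65631)) = 154449/4 + (-10266 + 65631) = 154449/4 + 55365 = 375909/4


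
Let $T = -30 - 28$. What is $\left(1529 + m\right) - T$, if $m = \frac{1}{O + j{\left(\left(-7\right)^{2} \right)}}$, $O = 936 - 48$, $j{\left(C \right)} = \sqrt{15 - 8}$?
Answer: $\frac{1251409107}{788537} - \frac{\sqrt{7}}{788537} \approx 1587.0$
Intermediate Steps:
$j{\left(C \right)} = \sqrt{7}$
$O = 888$ ($O = 936 - 48 = 888$)
$m = \frac{1}{888 + \sqrt{7}} \approx 0.0011228$
$T = -58$ ($T = -30 - 28 = -58$)
$\left(1529 + m\right) - T = \left(1529 + \left(\frac{888}{788537} - \frac{\sqrt{7}}{788537}\right)\right) - -58 = \left(\frac{1205673961}{788537} - \frac{\sqrt{7}}{788537}\right) + 58 = \frac{1251409107}{788537} - \frac{\sqrt{7}}{788537}$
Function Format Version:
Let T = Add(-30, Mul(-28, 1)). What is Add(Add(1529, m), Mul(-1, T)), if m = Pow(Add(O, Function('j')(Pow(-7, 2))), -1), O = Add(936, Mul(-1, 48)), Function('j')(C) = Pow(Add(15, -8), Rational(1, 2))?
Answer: Add(Rational(1251409107, 788537), Mul(Rational(-1, 788537), Pow(7, Rational(1, 2)))) ≈ 1587.0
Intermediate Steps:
Function('j')(C) = Pow(7, Rational(1, 2))
O = 888 (O = Add(936, -48) = 888)
m = Pow(Add(888, Pow(7, Rational(1, 2))), -1) ≈ 0.0011228
T = -58 (T = Add(-30, -28) = -58)
Add(Add(1529, m), Mul(-1, T)) = Add(Add(1529, Add(Rational(888, 788537), Mul(Rational(-1, 788537), Pow(7, Rational(1, 2))))), Mul(-1, -58)) = Add(Add(Rational(1205673961, 788537), Mul(Rational(-1, 788537), Pow(7, Rational(1, 2)))), 58) = Add(Rational(1251409107, 788537), Mul(Rational(-1, 788537), Pow(7, Rational(1, 2))))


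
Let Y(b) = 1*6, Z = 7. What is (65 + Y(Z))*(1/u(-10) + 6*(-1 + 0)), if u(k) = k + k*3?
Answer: -17111/40 ≈ -427.77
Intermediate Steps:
Y(b) = 6
u(k) = 4*k (u(k) = k + 3*k = 4*k)
(65 + Y(Z))*(1/u(-10) + 6*(-1 + 0)) = (65 + 6)*(1/(4*(-10)) + 6*(-1 + 0)) = 71*(1/(-40) + 6*(-1)) = 71*(-1/40 - 6) = 71*(-241/40) = -17111/40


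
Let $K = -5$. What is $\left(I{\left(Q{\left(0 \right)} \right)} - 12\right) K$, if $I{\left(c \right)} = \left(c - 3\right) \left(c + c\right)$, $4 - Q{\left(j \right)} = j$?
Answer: $20$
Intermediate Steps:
$Q{\left(j \right)} = 4 - j$
$I{\left(c \right)} = 2 c \left(-3 + c\right)$ ($I{\left(c \right)} = \left(-3 + c\right) 2 c = 2 c \left(-3 + c\right)$)
$\left(I{\left(Q{\left(0 \right)} \right)} - 12\right) K = \left(2 \left(4 - 0\right) \left(-3 + \left(4 - 0\right)\right) - 12\right) \left(-5\right) = \left(2 \left(4 + 0\right) \left(-3 + \left(4 + 0\right)\right) - 12\right) \left(-5\right) = \left(2 \cdot 4 \left(-3 + 4\right) - 12\right) \left(-5\right) = \left(2 \cdot 4 \cdot 1 - 12\right) \left(-5\right) = \left(8 - 12\right) \left(-5\right) = \left(-4\right) \left(-5\right) = 20$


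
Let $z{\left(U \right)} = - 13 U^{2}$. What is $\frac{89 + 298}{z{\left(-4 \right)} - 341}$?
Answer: $- \frac{43}{61} \approx -0.70492$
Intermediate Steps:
$\frac{89 + 298}{z{\left(-4 \right)} - 341} = \frac{89 + 298}{- 13 \left(-4\right)^{2} - 341} = \frac{387}{\left(-13\right) 16 - 341} = \frac{387}{-208 - 341} = \frac{387}{-549} = 387 \left(- \frac{1}{549}\right) = - \frac{43}{61}$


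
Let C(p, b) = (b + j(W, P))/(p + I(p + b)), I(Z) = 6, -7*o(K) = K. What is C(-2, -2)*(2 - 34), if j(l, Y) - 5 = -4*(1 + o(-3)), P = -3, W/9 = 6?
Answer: 152/7 ≈ 21.714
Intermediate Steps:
o(K) = -K/7
W = 54 (W = 9*6 = 54)
j(l, Y) = -5/7 (j(l, Y) = 5 - 4*(1 - 1/7*(-3)) = 5 - 4*(1 + 3/7) = 5 - 4*10/7 = 5 - 40/7 = -5/7)
C(p, b) = (-5/7 + b)/(6 + p) (C(p, b) = (b - 5/7)/(p + 6) = (-5/7 + b)/(6 + p))
C(-2, -2)*(2 - 34) = ((-5/7 - 2)/(6 - 2))*(2 - 34) = (-19/7/4)*(-32) = ((1/4)*(-19/7))*(-32) = -19/28*(-32) = 152/7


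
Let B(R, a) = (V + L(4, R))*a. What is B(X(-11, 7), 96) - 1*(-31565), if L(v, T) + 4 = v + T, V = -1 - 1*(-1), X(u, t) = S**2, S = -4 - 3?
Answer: 36269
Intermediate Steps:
S = -7
X(u, t) = 49 (X(u, t) = (-7)**2 = 49)
V = 0 (V = -1 + 1 = 0)
L(v, T) = -4 + T + v (L(v, T) = -4 + (v + T) = -4 + (T + v) = -4 + T + v)
B(R, a) = R*a (B(R, a) = (0 + (-4 + R + 4))*a = (0 + R)*a = R*a)
B(X(-11, 7), 96) - 1*(-31565) = 49*96 - 1*(-31565) = 4704 + 31565 = 36269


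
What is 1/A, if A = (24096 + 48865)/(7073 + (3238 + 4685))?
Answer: 14996/72961 ≈ 0.20553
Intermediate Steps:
A = 72961/14996 (A = 72961/(7073 + 7923) = 72961/14996 ≈ 4.8654)
1/A = 1/(72961/14996) = 14996/72961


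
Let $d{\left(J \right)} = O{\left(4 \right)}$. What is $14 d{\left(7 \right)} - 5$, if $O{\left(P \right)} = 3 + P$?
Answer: $93$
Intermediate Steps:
$d{\left(J \right)} = 7$ ($d{\left(J \right)} = 3 + 4 = 7$)
$14 d{\left(7 \right)} - 5 = 14 \cdot 7 - 5 = 98 - 5 = 93$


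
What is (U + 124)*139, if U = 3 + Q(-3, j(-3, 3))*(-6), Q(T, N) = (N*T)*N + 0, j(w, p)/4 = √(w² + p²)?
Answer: 738229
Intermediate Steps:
j(w, p) = 4*√(p² + w²) (j(w, p) = 4*√(w² + p²) = 4*√(p² + w²))
Q(T, N) = T*N² (Q(T, N) = T*N² + 0 = T*N²)
U = 5187 (U = 3 - 3*(4*√(3² + (-3)²))²*(-6) = 3 - 3*(4*√(9 + 9))²*(-6) = 3 - 3*(4*√18)²*(-6) = 3 - 3*(4*(3*√2))²*(-6) = 3 - 3*(12*√2)²*(-6) = 3 - 3*288*(-6) = 3 - 864*(-6) = 3 + 5184 = 5187)
(U + 124)*139 = (5187 + 124)*139 = 5311*139 = 738229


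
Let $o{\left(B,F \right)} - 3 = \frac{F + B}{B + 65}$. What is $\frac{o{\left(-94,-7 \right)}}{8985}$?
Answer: $\frac{188}{260565} \approx 0.00072151$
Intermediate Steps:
$o{\left(B,F \right)} = 3 + \frac{B + F}{65 + B}$ ($o{\left(B,F \right)} = 3 + \frac{F + B}{B + 65} = 3 + \frac{B + F}{65 + B}$)
$\frac{o{\left(-94,-7 \right)}}{8985} = \frac{\frac{1}{65 - 94} \left(195 - 7 + 4 \left(-94\right)\right)}{8985} = \frac{195 - 7 - 376}{-29} \cdot \frac{1}{8985} = \left(- \frac{1}{29}\right) \left(-188\right) \frac{1}{8985} = \frac{188}{29} \cdot \frac{1}{8985} = \frac{188}{260565}$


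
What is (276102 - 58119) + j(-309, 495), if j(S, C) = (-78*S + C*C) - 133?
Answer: 486977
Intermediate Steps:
j(S, C) = -133 + C² - 78*S (j(S, C) = (-78*S + C²) - 133 = (C² - 78*S) - 133 = -133 + C² - 78*S)
(276102 - 58119) + j(-309, 495) = (276102 - 58119) + (-133 + 495² - 78*(-309)) = 217983 + (-133 + 245025 + 24102) = 217983 + 268994 = 486977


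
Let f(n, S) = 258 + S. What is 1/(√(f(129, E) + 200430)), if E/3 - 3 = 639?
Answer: √202614/202614 ≈ 0.0022216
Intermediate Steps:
E = 1926 (E = 9 + 3*639 = 9 + 1917 = 1926)
1/(√(f(129, E) + 200430)) = 1/(√((258 + 1926) + 200430)) = 1/(√(2184 + 200430)) = 1/(√202614) = √202614/202614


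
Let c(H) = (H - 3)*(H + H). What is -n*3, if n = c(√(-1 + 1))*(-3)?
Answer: 0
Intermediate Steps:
c(H) = 2*H*(-3 + H) (c(H) = (-3 + H)*(2*H) = 2*H*(-3 + H))
n = 0 (n = (2*√(-1 + 1)*(-3 + √(-1 + 1)))*(-3) = (2*√0*(-3 + √0))*(-3) = (2*0*(-3 + 0))*(-3) = (2*0*(-3))*(-3) = 0*(-3) = 0)
-n*3 = -1*0*3 = 0*3 = 0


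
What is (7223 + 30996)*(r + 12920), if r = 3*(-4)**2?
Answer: 495623992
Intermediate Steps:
r = 48 (r = 3*16 = 48)
(7223 + 30996)*(r + 12920) = (7223 + 30996)*(48 + 12920) = 38219*12968 = 495623992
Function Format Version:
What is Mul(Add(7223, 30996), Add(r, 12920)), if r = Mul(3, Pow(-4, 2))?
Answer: 495623992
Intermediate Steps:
r = 48 (r = Mul(3, 16) = 48)
Mul(Add(7223, 30996), Add(r, 12920)) = Mul(Add(7223, 30996), Add(48, 12920)) = Mul(38219, 12968) = 495623992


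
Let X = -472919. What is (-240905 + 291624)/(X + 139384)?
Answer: -50719/333535 ≈ -0.15207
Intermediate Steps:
(-240905 + 291624)/(X + 139384) = (-240905 + 291624)/(-472919 + 139384) = 50719/(-333535) = 50719*(-1/333535) = -50719/333535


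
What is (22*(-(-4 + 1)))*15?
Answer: 990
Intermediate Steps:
(22*(-(-4 + 1)))*15 = (22*(-1*(-3)))*15 = (22*3)*15 = 66*15 = 990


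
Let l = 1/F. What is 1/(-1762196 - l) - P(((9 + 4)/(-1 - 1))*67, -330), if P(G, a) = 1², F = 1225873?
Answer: -2160229722982/2160228497109 ≈ -1.0000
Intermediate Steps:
P(G, a) = 1
l = 1/1225873 ≈ 8.1574e-7
1/(-1762196 - l) - P(((9 + 4)/(-1 - 1))*67, -330) = 1/(-1762196 - 1*1/1225873) - 1*1 = 1/(-1762196 - 1/1225873) - 1 = 1/(-2160228497109/1225873) - 1 = -1225873/2160228497109 - 1 = -2160229722982/2160228497109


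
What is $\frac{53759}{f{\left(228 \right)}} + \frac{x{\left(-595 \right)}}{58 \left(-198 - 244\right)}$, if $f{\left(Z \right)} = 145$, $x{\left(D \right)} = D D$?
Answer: $\frac{2691343}{7540} \approx 356.94$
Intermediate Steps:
$x{\left(D \right)} = D^{2}$
$\frac{53759}{f{\left(228 \right)}} + \frac{x{\left(-595 \right)}}{58 \left(-198 - 244\right)} = \frac{53759}{145} + \frac{\left(-595\right)^{2}}{58 \left(-198 - 244\right)} = 53759 \cdot \frac{1}{145} + \frac{354025}{58 \left(-442\right)} = \frac{53759}{145} + \frac{354025}{-25636} = \frac{53759}{145} + 354025 \left(- \frac{1}{25636}\right) = \frac{53759}{145} - \frac{20825}{1508} = \frac{2691343}{7540}$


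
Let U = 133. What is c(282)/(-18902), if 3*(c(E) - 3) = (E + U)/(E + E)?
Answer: -5491/31982184 ≈ -0.00017169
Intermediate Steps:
c(E) = 3 + (133 + E)/(6*E) (c(E) = 3 + ((E + 133)/(E + E))/3 = 3 + ((133 + E)/((2*E)))/3 = 3 + ((133 + E)*(1/(2*E)))/3 = 3 + ((133 + E)/(2*E))/3 = 3 + (133 + E)/(6*E))
c(282)/(-18902) = ((19/6)*(7 + 282)/282)/(-18902) = ((19/6)*(1/282)*289)*(-1/18902) = (5491/1692)*(-1/18902) = -5491/31982184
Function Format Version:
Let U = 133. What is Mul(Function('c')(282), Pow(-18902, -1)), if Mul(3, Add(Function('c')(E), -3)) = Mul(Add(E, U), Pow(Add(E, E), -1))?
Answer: Rational(-5491, 31982184) ≈ -0.00017169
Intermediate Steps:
Function('c')(E) = Add(3, Mul(Rational(1, 6), Pow(E, -1), Add(133, E))) (Function('c')(E) = Add(3, Mul(Rational(1, 3), Mul(Add(E, 133), Pow(Add(E, E), -1)))) = Add(3, Mul(Rational(1, 3), Mul(Add(133, E), Pow(Mul(2, E), -1)))) = Add(3, Mul(Rational(1, 3), Mul(Add(133, E), Mul(Rational(1, 2), Pow(E, -1))))) = Add(3, Mul(Rational(1, 3), Mul(Rational(1, 2), Pow(E, -1), Add(133, E)))) = Add(3, Mul(Rational(1, 6), Pow(E, -1), Add(133, E))))
Mul(Function('c')(282), Pow(-18902, -1)) = Mul(Mul(Rational(19, 6), Pow(282, -1), Add(7, 282)), Pow(-18902, -1)) = Mul(Mul(Rational(19, 6), Rational(1, 282), 289), Rational(-1, 18902)) = Mul(Rational(5491, 1692), Rational(-1, 18902)) = Rational(-5491, 31982184)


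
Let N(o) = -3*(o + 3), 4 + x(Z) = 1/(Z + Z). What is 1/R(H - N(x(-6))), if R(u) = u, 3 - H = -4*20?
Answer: 4/319 ≈ 0.012539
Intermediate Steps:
H = 83 (H = 3 - (-4)*20 = 3 - 1*(-80) = 3 + 80 = 83)
x(Z) = -4 + 1/(2*Z) (x(Z) = -4 + 1/(Z + Z) = -4 + 1/(2*Z))
N(o) = -9 - 3*o (N(o) = -3*(3 + o) = -9 - 3*o)
1/R(H - N(x(-6))) = 1/(83 - (-9 - 3*(-4 + (1/2)/(-6)))) = 1/(83 - (-9 - 3*(-4 + (1/2)*(-1/6)))) = 1/(83 - (-9 - 3*(-4 - 1/12))) = 1/(83 - (-9 - 3*(-49/12))) = 1/(83 - (-9 + 49/4)) = 1/(83 - 1*13/4) = 1/(83 - 13/4) = 1/(319/4) = 4/319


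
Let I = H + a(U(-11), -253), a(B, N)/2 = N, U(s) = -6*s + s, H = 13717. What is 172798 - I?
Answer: 159587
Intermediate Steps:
U(s) = -5*s
a(B, N) = 2*N
I = 13211 (I = 13717 + 2*(-253) = 13717 - 506 = 13211)
172798 - I = 172798 - 1*13211 = 172798 - 13211 = 159587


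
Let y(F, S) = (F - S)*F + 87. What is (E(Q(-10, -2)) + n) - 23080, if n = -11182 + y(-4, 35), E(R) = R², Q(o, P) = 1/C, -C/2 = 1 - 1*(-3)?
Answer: -2177215/64 ≈ -34019.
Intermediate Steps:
C = -8 (C = -2*(1 - 1*(-3)) = -2*(1 + 3) = -2*4 = -8)
y(F, S) = 87 + F*(F - S) (y(F, S) = F*(F - S) + 87 = 87 + F*(F - S))
Q(o, P) = -⅛ (Q(o, P) = 1/(-8) = -⅛)
n = -10939 (n = -11182 + (87 + (-4)² - 1*(-4)*35) = -11182 + (87 + 16 + 140) = -11182 + 243 = -10939)
(E(Q(-10, -2)) + n) - 23080 = ((-⅛)² - 10939) - 23080 = (1/64 - 10939) - 23080 = -700095/64 - 23080 = -2177215/64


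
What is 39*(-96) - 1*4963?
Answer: -8707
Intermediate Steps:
39*(-96) - 1*4963 = -3744 - 4963 = -8707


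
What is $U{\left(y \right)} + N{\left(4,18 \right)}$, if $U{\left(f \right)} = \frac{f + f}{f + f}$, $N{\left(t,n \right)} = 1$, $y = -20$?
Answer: $2$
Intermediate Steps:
$U{\left(f \right)} = 1$ ($U{\left(f \right)} = \frac{2 f}{2 f} = 2 f \frac{1}{2 f} = 1$)
$U{\left(y \right)} + N{\left(4,18 \right)} = 1 + 1 = 2$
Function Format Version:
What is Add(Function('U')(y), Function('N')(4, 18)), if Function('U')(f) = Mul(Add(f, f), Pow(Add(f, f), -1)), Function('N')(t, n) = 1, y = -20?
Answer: 2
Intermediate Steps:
Function('U')(f) = 1 (Function('U')(f) = Mul(Mul(2, f), Pow(Mul(2, f), -1)) = Mul(Mul(2, f), Mul(Rational(1, 2), Pow(f, -1))) = 1)
Add(Function('U')(y), Function('N')(4, 18)) = Add(1, 1) = 2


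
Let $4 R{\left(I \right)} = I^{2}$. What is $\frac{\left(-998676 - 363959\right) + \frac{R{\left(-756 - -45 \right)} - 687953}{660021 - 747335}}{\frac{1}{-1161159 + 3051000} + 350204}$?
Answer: $- \frac{899387055092090229}{231148055718841640} \approx -3.891$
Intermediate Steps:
$R{\left(I \right)} = \frac{I^{2}}{4}$
$\frac{\left(-998676 - 363959\right) + \frac{R{\left(-756 - -45 \right)} - 687953}{660021 - 747335}}{\frac{1}{-1161159 + 3051000} + 350204} = \frac{\left(-998676 - 363959\right) + \frac{\frac{\left(-756 - -45\right)^{2}}{4} - 687953}{660021 - 747335}}{\frac{1}{-1161159 + 3051000} + 350204} = \frac{\left(-998676 - 363959\right) + \frac{\frac{\left(-756 + 45\right)^{2}}{4} - 687953}{-87314}}{\frac{1}{1889841} + 350204} = \frac{-1362635 + \left(\frac{\left(-711\right)^{2}}{4} - 687953\right) \left(- \frac{1}{87314}\right)}{\frac{1}{1889841} + 350204} = \frac{-1362635 + \left(\frac{1}{4} \cdot 505521 - 687953\right) \left(- \frac{1}{87314}\right)}{\frac{661829877565}{1889841}} = \left(-1362635 + \left(\frac{505521}{4} - 687953\right) \left(- \frac{1}{87314}\right)\right) \frac{1889841}{661829877565} = \left(-1362635 - - \frac{2246291}{349256}\right) \frac{1889841}{661829877565} = \left(-1362635 + \frac{2246291}{349256}\right) \frac{1889841}{661829877565} = \left(- \frac{475906203269}{349256}\right) \frac{1889841}{661829877565} = - \frac{899387055092090229}{231148055718841640}$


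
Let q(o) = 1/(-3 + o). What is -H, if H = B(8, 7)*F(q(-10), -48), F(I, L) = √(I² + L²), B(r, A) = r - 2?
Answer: -6*√389377/13 ≈ -288.00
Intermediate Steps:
B(r, A) = -2 + r
H = 6*√389377/13 (H = (-2 + 8)*√((1/(-3 - 10))² + (-48)²) = 6*√((1/(-13))² + 2304) = 6*√((-1/13)² + 2304) = 6*√(1/169 + 2304) = 6*√(389377/169) = 6*(√389377/13) = 6*√389377/13 ≈ 288.00)
-H = -6*√389377/13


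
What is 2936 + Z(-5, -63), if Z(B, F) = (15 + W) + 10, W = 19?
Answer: 2980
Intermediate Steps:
Z(B, F) = 44 (Z(B, F) = (15 + 19) + 10 = 34 + 10 = 44)
2936 + Z(-5, -63) = 2936 + 44 = 2980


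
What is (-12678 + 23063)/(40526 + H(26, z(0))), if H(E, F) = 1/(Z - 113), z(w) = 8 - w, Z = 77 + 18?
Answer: 186930/729467 ≈ 0.25626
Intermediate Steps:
Z = 95
H(E, F) = -1/18 (H(E, F) = 1/(95 - 113) = 1/(-18) = -1/18)
(-12678 + 23063)/(40526 + H(26, z(0))) = (-12678 + 23063)/(40526 - 1/18) = 10385/(729467/18) = 10385*(18/729467) = 186930/729467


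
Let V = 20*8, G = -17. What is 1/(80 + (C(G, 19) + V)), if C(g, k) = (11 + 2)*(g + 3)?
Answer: 1/58 ≈ 0.017241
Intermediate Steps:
V = 160
C(g, k) = 39 + 13*g (C(g, k) = 13*(3 + g) = 39 + 13*g)
1/(80 + (C(G, 19) + V)) = 1/(80 + ((39 + 13*(-17)) + 160)) = 1/(80 + ((39 - 221) + 160)) = 1/(80 + (-182 + 160)) = 1/(80 - 22) = 1/58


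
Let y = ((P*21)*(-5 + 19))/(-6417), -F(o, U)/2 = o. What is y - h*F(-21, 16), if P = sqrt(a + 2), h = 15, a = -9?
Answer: -630 - 98*I*sqrt(7)/2139 ≈ -630.0 - 0.12122*I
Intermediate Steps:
F(o, U) = -2*o
P = I*sqrt(7) (P = sqrt(-9 + 2) = sqrt(-7) = I*sqrt(7) ≈ 2.6458*I)
y = -98*I*sqrt(7)/2139 (y = (((I*sqrt(7))*21)*(-5 + 19))/(-6417) = ((21*I*sqrt(7))*14)*(-1/6417) = (294*I*sqrt(7))*(-1/6417) = -98*I*sqrt(7)/2139 ≈ -0.12122*I)
y - h*F(-21, 16) = -98*I*sqrt(7)/2139 - 15*(-2*(-21)) = -98*I*sqrt(7)/2139 - 15*42 = -98*I*sqrt(7)/2139 - 1*630 = -98*I*sqrt(7)/2139 - 630 = -630 - 98*I*sqrt(7)/2139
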